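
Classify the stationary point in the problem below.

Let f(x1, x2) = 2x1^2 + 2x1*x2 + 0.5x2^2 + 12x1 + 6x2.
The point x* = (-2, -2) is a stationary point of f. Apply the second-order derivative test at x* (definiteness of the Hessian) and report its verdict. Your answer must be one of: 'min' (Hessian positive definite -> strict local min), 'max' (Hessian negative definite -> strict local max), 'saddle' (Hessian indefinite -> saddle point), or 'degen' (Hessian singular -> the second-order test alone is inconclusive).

Compute the Hessian H = grad^2 f:
  H = [[4, 2], [2, 1]]
Verify stationarity: grad f(x*) = H x* + g = (0, 0).
Eigenvalues of H: 0, 5.
H has a zero eigenvalue (singular; positive semidefinite but not definite), so H is neither positive definite, negative definite, nor indefinite. The second-order test alone is inconclusive -> degen.
(Indeed, f is constant along the null direction of H through x*, so x* is not a strict local extremum.)

degen


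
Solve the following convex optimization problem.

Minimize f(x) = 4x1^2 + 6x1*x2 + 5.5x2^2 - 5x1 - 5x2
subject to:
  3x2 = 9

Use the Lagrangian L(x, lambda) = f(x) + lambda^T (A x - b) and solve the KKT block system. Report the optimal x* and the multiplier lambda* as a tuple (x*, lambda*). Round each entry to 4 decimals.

Form the Lagrangian:
  L(x, lambda) = (1/2) x^T Q x + c^T x + lambda^T (A x - b)
Stationarity (grad_x L = 0): Q x + c + A^T lambda = 0.
Primal feasibility: A x = b.

This gives the KKT block system:
  [ Q   A^T ] [ x     ]   [-c ]
  [ A    0  ] [ lambda ] = [ b ]

Solving the linear system:
  x*      = (-1.625, 3)
  lambda* = (-6.0833)
  f(x*)   = 23.9375

x* = (-1.625, 3), lambda* = (-6.0833)


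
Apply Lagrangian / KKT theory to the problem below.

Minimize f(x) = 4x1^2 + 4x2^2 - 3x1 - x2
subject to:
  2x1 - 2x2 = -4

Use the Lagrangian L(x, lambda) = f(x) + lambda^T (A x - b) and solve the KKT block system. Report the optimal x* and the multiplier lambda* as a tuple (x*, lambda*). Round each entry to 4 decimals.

Form the Lagrangian:
  L(x, lambda) = (1/2) x^T Q x + c^T x + lambda^T (A x - b)
Stationarity (grad_x L = 0): Q x + c + A^T lambda = 0.
Primal feasibility: A x = b.

This gives the KKT block system:
  [ Q   A^T ] [ x     ]   [-c ]
  [ A    0  ] [ lambda ] = [ b ]

Solving the linear system:
  x*      = (-0.75, 1.25)
  lambda* = (4.5)
  f(x*)   = 9.5

x* = (-0.75, 1.25), lambda* = (4.5)


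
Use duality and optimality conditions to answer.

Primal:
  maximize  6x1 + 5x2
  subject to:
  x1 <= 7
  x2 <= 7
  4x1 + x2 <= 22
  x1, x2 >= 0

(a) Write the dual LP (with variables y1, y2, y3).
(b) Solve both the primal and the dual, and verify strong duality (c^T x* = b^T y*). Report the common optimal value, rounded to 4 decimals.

The standard primal-dual pair for 'max c^T x s.t. A x <= b, x >= 0' is:
  Dual:  min b^T y  s.t.  A^T y >= c,  y >= 0.

So the dual LP is:
  minimize  7y1 + 7y2 + 22y3
  subject to:
    y1 + 4y3 >= 6
    y2 + y3 >= 5
    y1, y2, y3 >= 0

Solving the primal: x* = (3.75, 7).
  primal value c^T x* = 57.5.
Solving the dual: y* = (0, 3.5, 1.5).
  dual value b^T y* = 57.5.
Strong duality: c^T x* = b^T y*. Confirmed.

57.5


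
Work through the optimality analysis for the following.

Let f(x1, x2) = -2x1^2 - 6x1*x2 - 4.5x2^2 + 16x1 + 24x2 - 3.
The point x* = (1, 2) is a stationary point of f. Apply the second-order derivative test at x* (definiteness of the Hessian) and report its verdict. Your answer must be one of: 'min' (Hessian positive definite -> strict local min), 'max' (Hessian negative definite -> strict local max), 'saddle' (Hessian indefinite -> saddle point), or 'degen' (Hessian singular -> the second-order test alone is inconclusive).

Compute the Hessian H = grad^2 f:
  H = [[-4, -6], [-6, -9]]
Verify stationarity: grad f(x*) = H x* + g = (0, 0).
Eigenvalues of H: -13, 0.
H has a zero eigenvalue (singular; negative semidefinite but not definite), so H is neither positive definite, negative definite, nor indefinite. The second-order test alone is inconclusive -> degen.
(Indeed, f is constant along the null direction of H through x*, so x* is not a strict local extremum.)

degen


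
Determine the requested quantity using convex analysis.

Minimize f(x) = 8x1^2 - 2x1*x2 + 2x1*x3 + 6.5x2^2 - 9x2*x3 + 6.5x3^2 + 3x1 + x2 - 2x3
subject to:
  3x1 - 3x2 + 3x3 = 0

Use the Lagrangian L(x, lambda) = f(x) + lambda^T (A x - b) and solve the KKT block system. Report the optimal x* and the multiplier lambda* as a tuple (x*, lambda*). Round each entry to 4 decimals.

Form the Lagrangian:
  L(x, lambda) = (1/2) x^T Q x + c^T x + lambda^T (A x - b)
Stationarity (grad_x L = 0): Q x + c + A^T lambda = 0.
Primal feasibility: A x = b.

This gives the KKT block system:
  [ Q   A^T ] [ x     ]   [-c ]
  [ A    0  ] [ lambda ] = [ b ]

Solving the linear system:
  x*      = (-0.1957, 0.0272, 0.2228)
  lambda* = (-0.087)
  f(x*)   = -0.5027

x* = (-0.1957, 0.0272, 0.2228), lambda* = (-0.087)


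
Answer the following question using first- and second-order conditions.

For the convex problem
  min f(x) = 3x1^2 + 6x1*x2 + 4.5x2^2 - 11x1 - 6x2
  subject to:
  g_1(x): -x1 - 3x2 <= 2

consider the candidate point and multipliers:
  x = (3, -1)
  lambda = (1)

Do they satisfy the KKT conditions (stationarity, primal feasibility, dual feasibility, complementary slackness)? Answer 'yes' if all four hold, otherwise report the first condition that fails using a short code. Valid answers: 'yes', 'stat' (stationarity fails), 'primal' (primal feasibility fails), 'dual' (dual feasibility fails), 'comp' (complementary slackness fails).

Gradient of f: grad f(x) = Q x + c = (1, 3)
Constraint values g_i(x) = a_i^T x - b_i:
  g_1((3, -1)) = -2
Stationarity residual: grad f(x) + sum_i lambda_i a_i = (0, 0)
  -> stationarity OK
Primal feasibility (all g_i <= 0): OK
Dual feasibility (all lambda_i >= 0): OK
Complementary slackness (lambda_i * g_i(x) = 0 for all i): FAILS

Verdict: the first failing condition is complementary_slackness -> comp.

comp


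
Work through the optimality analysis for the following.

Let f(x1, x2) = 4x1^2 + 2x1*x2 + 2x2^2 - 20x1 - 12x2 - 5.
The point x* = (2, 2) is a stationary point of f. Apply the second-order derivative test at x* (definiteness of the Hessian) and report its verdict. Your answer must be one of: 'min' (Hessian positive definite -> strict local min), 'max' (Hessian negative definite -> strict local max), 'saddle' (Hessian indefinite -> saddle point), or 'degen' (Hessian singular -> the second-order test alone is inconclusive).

Compute the Hessian H = grad^2 f:
  H = [[8, 2], [2, 4]]
Verify stationarity: grad f(x*) = H x* + g = (0, 0).
Eigenvalues of H: 3.1716, 8.8284.
Both eigenvalues > 0, so H is positive definite -> x* is a strict local min.

min


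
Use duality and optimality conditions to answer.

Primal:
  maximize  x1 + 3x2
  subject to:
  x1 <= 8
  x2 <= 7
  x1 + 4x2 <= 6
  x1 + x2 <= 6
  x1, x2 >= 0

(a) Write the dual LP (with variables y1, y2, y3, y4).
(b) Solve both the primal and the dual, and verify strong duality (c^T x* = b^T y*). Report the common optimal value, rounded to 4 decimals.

The standard primal-dual pair for 'max c^T x s.t. A x <= b, x >= 0' is:
  Dual:  min b^T y  s.t.  A^T y >= c,  y >= 0.

So the dual LP is:
  minimize  8y1 + 7y2 + 6y3 + 6y4
  subject to:
    y1 + y3 + y4 >= 1
    y2 + 4y3 + y4 >= 3
    y1, y2, y3, y4 >= 0

Solving the primal: x* = (6, 0).
  primal value c^T x* = 6.
Solving the dual: y* = (0, 0, 0.6667, 0.3333).
  dual value b^T y* = 6.
Strong duality: c^T x* = b^T y*. Confirmed.

6


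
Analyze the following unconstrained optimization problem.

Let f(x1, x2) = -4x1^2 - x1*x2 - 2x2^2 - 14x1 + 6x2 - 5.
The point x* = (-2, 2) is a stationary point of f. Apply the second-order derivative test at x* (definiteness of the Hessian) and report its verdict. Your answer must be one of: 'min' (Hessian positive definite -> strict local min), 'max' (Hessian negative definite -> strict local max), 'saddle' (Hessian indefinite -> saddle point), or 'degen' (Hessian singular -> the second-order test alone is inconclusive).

Compute the Hessian H = grad^2 f:
  H = [[-8, -1], [-1, -4]]
Verify stationarity: grad f(x*) = H x* + g = (0, 0).
Eigenvalues of H: -8.2361, -3.7639.
Both eigenvalues < 0, so H is negative definite -> x* is a strict local max.

max


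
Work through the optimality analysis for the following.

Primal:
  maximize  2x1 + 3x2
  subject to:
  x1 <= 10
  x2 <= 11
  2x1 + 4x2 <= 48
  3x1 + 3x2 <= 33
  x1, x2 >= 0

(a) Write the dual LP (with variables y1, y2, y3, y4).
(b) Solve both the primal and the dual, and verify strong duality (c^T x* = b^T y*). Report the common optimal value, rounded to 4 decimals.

The standard primal-dual pair for 'max c^T x s.t. A x <= b, x >= 0' is:
  Dual:  min b^T y  s.t.  A^T y >= c,  y >= 0.

So the dual LP is:
  minimize  10y1 + 11y2 + 48y3 + 33y4
  subject to:
    y1 + 2y3 + 3y4 >= 2
    y2 + 4y3 + 3y4 >= 3
    y1, y2, y3, y4 >= 0

Solving the primal: x* = (0, 11).
  primal value c^T x* = 33.
Solving the dual: y* = (0, 1, 0, 0.6667).
  dual value b^T y* = 33.
Strong duality: c^T x* = b^T y*. Confirmed.

33


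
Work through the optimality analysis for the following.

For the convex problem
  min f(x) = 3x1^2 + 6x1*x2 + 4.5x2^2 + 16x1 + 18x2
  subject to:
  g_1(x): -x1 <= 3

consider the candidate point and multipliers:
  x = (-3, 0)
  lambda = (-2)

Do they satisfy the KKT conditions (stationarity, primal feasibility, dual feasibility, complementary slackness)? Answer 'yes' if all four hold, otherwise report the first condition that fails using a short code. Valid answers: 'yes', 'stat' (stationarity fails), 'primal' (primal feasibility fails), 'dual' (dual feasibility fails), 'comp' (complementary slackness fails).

Gradient of f: grad f(x) = Q x + c = (-2, 0)
Constraint values g_i(x) = a_i^T x - b_i:
  g_1((-3, 0)) = 0
Stationarity residual: grad f(x) + sum_i lambda_i a_i = (0, 0)
  -> stationarity OK
Primal feasibility (all g_i <= 0): OK
Dual feasibility (all lambda_i >= 0): FAILS
Complementary slackness (lambda_i * g_i(x) = 0 for all i): OK

Verdict: the first failing condition is dual_feasibility -> dual.

dual


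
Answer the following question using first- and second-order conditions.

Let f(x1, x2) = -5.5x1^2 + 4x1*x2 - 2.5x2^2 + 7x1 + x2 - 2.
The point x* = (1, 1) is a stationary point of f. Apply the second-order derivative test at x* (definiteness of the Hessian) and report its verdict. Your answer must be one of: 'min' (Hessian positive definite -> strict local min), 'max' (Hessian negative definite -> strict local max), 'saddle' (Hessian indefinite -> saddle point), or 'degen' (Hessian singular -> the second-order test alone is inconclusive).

Compute the Hessian H = grad^2 f:
  H = [[-11, 4], [4, -5]]
Verify stationarity: grad f(x*) = H x* + g = (0, 0).
Eigenvalues of H: -13, -3.
Both eigenvalues < 0, so H is negative definite -> x* is a strict local max.

max


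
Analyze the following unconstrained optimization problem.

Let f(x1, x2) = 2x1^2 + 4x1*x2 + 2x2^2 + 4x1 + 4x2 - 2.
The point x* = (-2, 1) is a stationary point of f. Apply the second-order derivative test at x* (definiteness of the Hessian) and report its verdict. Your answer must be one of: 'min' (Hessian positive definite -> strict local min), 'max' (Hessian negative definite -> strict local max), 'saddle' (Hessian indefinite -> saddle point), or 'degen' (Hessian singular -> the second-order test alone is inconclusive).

Compute the Hessian H = grad^2 f:
  H = [[4, 4], [4, 4]]
Verify stationarity: grad f(x*) = H x* + g = (0, 0).
Eigenvalues of H: 0, 8.
H has a zero eigenvalue (singular; positive semidefinite but not definite), so H is neither positive definite, negative definite, nor indefinite. The second-order test alone is inconclusive -> degen.
(Indeed, f is constant along the null direction of H through x*, so x* is not a strict local extremum.)

degen


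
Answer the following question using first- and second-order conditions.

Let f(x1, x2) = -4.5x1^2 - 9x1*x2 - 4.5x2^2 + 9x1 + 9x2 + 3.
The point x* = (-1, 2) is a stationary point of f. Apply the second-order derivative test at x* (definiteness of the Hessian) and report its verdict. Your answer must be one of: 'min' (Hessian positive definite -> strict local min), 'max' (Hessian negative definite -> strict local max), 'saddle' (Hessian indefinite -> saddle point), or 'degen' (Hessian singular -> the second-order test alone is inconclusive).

Compute the Hessian H = grad^2 f:
  H = [[-9, -9], [-9, -9]]
Verify stationarity: grad f(x*) = H x* + g = (0, 0).
Eigenvalues of H: -18, 0.
H has a zero eigenvalue (singular; negative semidefinite but not definite), so H is neither positive definite, negative definite, nor indefinite. The second-order test alone is inconclusive -> degen.
(Indeed, f is constant along the null direction of H through x*, so x* is not a strict local extremum.)

degen


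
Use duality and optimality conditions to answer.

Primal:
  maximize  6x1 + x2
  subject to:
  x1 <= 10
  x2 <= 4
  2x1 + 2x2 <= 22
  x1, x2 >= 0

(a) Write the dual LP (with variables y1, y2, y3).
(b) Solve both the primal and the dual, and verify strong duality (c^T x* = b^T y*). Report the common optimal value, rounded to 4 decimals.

The standard primal-dual pair for 'max c^T x s.t. A x <= b, x >= 0' is:
  Dual:  min b^T y  s.t.  A^T y >= c,  y >= 0.

So the dual LP is:
  minimize  10y1 + 4y2 + 22y3
  subject to:
    y1 + 2y3 >= 6
    y2 + 2y3 >= 1
    y1, y2, y3 >= 0

Solving the primal: x* = (10, 1).
  primal value c^T x* = 61.
Solving the dual: y* = (5, 0, 0.5).
  dual value b^T y* = 61.
Strong duality: c^T x* = b^T y*. Confirmed.

61


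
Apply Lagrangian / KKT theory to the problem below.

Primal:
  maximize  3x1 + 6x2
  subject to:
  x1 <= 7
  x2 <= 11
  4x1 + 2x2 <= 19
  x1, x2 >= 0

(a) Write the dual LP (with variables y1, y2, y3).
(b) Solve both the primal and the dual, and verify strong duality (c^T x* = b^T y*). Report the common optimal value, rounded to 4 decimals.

The standard primal-dual pair for 'max c^T x s.t. A x <= b, x >= 0' is:
  Dual:  min b^T y  s.t.  A^T y >= c,  y >= 0.

So the dual LP is:
  minimize  7y1 + 11y2 + 19y3
  subject to:
    y1 + 4y3 >= 3
    y2 + 2y3 >= 6
    y1, y2, y3 >= 0

Solving the primal: x* = (0, 9.5).
  primal value c^T x* = 57.
Solving the dual: y* = (0, 0, 3).
  dual value b^T y* = 57.
Strong duality: c^T x* = b^T y*. Confirmed.

57


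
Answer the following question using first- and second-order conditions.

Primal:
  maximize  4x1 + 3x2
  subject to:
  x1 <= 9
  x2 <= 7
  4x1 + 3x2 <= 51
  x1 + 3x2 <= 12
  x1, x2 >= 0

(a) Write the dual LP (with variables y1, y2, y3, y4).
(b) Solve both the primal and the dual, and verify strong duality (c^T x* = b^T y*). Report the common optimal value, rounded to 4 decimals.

The standard primal-dual pair for 'max c^T x s.t. A x <= b, x >= 0' is:
  Dual:  min b^T y  s.t.  A^T y >= c,  y >= 0.

So the dual LP is:
  minimize  9y1 + 7y2 + 51y3 + 12y4
  subject to:
    y1 + 4y3 + y4 >= 4
    y2 + 3y3 + 3y4 >= 3
    y1, y2, y3, y4 >= 0

Solving the primal: x* = (9, 1).
  primal value c^T x* = 39.
Solving the dual: y* = (3, 0, 0, 1).
  dual value b^T y* = 39.
Strong duality: c^T x* = b^T y*. Confirmed.

39


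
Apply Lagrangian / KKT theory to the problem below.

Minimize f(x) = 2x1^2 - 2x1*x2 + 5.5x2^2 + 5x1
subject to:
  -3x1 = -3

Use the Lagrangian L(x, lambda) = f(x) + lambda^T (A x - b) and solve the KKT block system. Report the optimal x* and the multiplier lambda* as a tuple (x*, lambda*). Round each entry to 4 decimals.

Form the Lagrangian:
  L(x, lambda) = (1/2) x^T Q x + c^T x + lambda^T (A x - b)
Stationarity (grad_x L = 0): Q x + c + A^T lambda = 0.
Primal feasibility: A x = b.

This gives the KKT block system:
  [ Q   A^T ] [ x     ]   [-c ]
  [ A    0  ] [ lambda ] = [ b ]

Solving the linear system:
  x*      = (1, 0.1818)
  lambda* = (2.8788)
  f(x*)   = 6.8182

x* = (1, 0.1818), lambda* = (2.8788)


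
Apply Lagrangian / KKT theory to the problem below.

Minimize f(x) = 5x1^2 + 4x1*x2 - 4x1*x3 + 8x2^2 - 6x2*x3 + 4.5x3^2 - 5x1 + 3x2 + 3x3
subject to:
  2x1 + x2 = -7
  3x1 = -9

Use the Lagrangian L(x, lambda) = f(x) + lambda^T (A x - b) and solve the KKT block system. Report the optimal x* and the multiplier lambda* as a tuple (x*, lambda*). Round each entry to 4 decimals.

Form the Lagrangian:
  L(x, lambda) = (1/2) x^T Q x + c^T x + lambda^T (A x - b)
Stationarity (grad_x L = 0): Q x + c + A^T lambda = 0.
Primal feasibility: A x = b.

This gives the KKT block system:
  [ Q   A^T ] [ x     ]   [-c ]
  [ A    0  ] [ lambda ] = [ b ]

Solving the linear system:
  x*      = (-3, -1, -2.3333)
  lambda* = (11, 2.5556)
  f(x*)   = 52.5

x* = (-3, -1, -2.3333), lambda* = (11, 2.5556)


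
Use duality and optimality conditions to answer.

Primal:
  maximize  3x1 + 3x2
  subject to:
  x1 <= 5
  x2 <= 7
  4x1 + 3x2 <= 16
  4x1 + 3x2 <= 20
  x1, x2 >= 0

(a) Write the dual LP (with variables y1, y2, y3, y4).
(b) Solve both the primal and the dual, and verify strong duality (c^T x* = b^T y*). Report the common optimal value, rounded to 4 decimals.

The standard primal-dual pair for 'max c^T x s.t. A x <= b, x >= 0' is:
  Dual:  min b^T y  s.t.  A^T y >= c,  y >= 0.

So the dual LP is:
  minimize  5y1 + 7y2 + 16y3 + 20y4
  subject to:
    y1 + 4y3 + 4y4 >= 3
    y2 + 3y3 + 3y4 >= 3
    y1, y2, y3, y4 >= 0

Solving the primal: x* = (0, 5.3333).
  primal value c^T x* = 16.
Solving the dual: y* = (0, 0, 1, 0).
  dual value b^T y* = 16.
Strong duality: c^T x* = b^T y*. Confirmed.

16


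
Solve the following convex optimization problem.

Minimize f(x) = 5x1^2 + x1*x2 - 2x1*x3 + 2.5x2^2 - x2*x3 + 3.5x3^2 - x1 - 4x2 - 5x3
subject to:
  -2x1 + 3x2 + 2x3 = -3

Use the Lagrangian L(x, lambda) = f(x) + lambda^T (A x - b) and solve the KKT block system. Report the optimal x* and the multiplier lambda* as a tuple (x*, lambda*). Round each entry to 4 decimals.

Form the Lagrangian:
  L(x, lambda) = (1/2) x^T Q x + c^T x + lambda^T (A x - b)
Stationarity (grad_x L = 0): Q x + c + A^T lambda = 0.
Primal feasibility: A x = b.

This gives the KKT block system:
  [ Q   A^T ] [ x     ]   [-c ]
  [ A    0  ] [ lambda ] = [ b ]

Solving the linear system:
  x*      = (0.6535, -0.6673, 0.1545)
  lambda* = (2.2792)
  f(x*)   = 4.0406

x* = (0.6535, -0.6673, 0.1545), lambda* = (2.2792)


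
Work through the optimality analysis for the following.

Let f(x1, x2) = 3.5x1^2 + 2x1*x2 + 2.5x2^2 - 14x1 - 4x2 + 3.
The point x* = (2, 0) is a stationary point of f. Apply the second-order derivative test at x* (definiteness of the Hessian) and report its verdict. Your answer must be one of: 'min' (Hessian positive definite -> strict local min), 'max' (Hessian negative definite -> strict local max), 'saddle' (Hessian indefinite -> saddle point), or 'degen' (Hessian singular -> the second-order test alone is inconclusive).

Compute the Hessian H = grad^2 f:
  H = [[7, 2], [2, 5]]
Verify stationarity: grad f(x*) = H x* + g = (0, 0).
Eigenvalues of H: 3.7639, 8.2361.
Both eigenvalues > 0, so H is positive definite -> x* is a strict local min.

min


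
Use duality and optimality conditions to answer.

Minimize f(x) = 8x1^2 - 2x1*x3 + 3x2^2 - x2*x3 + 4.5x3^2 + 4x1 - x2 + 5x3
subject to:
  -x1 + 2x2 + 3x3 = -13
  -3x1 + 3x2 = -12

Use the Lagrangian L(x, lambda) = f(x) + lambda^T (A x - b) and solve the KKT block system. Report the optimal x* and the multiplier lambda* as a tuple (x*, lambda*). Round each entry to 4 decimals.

Form the Lagrangian:
  L(x, lambda) = (1/2) x^T Q x + c^T x + lambda^T (A x - b)
Stationarity (grad_x L = 0): Q x + c + A^T lambda = 0.
Primal feasibility: A x = b.

This gives the KKT block system:
  [ Q   A^T ] [ x     ]   [-c ]
  [ A    0  ] [ lambda ] = [ b ]

Solving the linear system:
  x*      = (0.56, -3.44, -1.8533)
  lambda* = (3.12, 4.5156)
  f(x*)   = 45.58

x* = (0.56, -3.44, -1.8533), lambda* = (3.12, 4.5156)


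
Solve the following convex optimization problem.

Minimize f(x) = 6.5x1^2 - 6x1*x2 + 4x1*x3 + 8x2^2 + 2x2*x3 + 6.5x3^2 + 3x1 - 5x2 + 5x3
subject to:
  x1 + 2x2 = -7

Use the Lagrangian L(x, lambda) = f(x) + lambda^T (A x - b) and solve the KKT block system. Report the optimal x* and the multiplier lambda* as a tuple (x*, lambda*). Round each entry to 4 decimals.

Form the Lagrangian:
  L(x, lambda) = (1/2) x^T Q x + c^T x + lambda^T (A x - b)
Stationarity (grad_x L = 0): Q x + c + A^T lambda = 0.
Primal feasibility: A x = b.

This gives the KKT block system:
  [ Q   A^T ] [ x     ]   [-c ]
  [ A    0  ] [ lambda ] = [ b ]

Solving the linear system:
  x*      = (-2.4638, -2.2681, 0.7224)
  lambda* = (12.531)
  f(x*)   = 47.6392

x* = (-2.4638, -2.2681, 0.7224), lambda* = (12.531)


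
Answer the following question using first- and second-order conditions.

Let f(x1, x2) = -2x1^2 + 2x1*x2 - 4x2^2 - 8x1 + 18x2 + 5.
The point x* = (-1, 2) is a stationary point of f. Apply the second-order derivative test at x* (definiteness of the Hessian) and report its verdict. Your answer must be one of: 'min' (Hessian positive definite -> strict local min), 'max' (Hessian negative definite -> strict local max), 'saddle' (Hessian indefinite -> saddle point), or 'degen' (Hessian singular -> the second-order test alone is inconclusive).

Compute the Hessian H = grad^2 f:
  H = [[-4, 2], [2, -8]]
Verify stationarity: grad f(x*) = H x* + g = (0, 0).
Eigenvalues of H: -8.8284, -3.1716.
Both eigenvalues < 0, so H is negative definite -> x* is a strict local max.

max


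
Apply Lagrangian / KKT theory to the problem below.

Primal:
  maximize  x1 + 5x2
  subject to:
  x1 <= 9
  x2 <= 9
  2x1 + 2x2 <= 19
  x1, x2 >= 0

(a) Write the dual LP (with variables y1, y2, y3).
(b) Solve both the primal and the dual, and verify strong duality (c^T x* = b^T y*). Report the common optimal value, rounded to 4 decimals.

The standard primal-dual pair for 'max c^T x s.t. A x <= b, x >= 0' is:
  Dual:  min b^T y  s.t.  A^T y >= c,  y >= 0.

So the dual LP is:
  minimize  9y1 + 9y2 + 19y3
  subject to:
    y1 + 2y3 >= 1
    y2 + 2y3 >= 5
    y1, y2, y3 >= 0

Solving the primal: x* = (0.5, 9).
  primal value c^T x* = 45.5.
Solving the dual: y* = (0, 4, 0.5).
  dual value b^T y* = 45.5.
Strong duality: c^T x* = b^T y*. Confirmed.

45.5


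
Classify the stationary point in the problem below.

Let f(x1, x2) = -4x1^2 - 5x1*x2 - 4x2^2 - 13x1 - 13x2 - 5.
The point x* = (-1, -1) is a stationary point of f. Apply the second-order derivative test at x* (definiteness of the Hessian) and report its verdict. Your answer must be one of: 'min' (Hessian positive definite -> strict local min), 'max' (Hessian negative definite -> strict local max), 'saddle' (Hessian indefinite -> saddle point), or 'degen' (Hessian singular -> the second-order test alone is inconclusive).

Compute the Hessian H = grad^2 f:
  H = [[-8, -5], [-5, -8]]
Verify stationarity: grad f(x*) = H x* + g = (0, 0).
Eigenvalues of H: -13, -3.
Both eigenvalues < 0, so H is negative definite -> x* is a strict local max.

max


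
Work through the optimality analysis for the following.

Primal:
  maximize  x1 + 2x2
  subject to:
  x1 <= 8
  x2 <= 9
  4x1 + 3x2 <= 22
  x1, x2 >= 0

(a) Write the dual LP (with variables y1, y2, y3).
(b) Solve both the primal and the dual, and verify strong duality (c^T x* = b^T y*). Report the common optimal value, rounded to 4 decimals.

The standard primal-dual pair for 'max c^T x s.t. A x <= b, x >= 0' is:
  Dual:  min b^T y  s.t.  A^T y >= c,  y >= 0.

So the dual LP is:
  minimize  8y1 + 9y2 + 22y3
  subject to:
    y1 + 4y3 >= 1
    y2 + 3y3 >= 2
    y1, y2, y3 >= 0

Solving the primal: x* = (0, 7.3333).
  primal value c^T x* = 14.6667.
Solving the dual: y* = (0, 0, 0.6667).
  dual value b^T y* = 14.6667.
Strong duality: c^T x* = b^T y*. Confirmed.

14.6667


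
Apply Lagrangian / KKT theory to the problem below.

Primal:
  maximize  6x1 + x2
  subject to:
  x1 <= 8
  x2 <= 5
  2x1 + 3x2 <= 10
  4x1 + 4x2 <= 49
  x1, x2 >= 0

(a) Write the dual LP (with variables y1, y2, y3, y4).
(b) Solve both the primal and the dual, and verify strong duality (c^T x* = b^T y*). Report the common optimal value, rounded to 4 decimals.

The standard primal-dual pair for 'max c^T x s.t. A x <= b, x >= 0' is:
  Dual:  min b^T y  s.t.  A^T y >= c,  y >= 0.

So the dual LP is:
  minimize  8y1 + 5y2 + 10y3 + 49y4
  subject to:
    y1 + 2y3 + 4y4 >= 6
    y2 + 3y3 + 4y4 >= 1
    y1, y2, y3, y4 >= 0

Solving the primal: x* = (5, 0).
  primal value c^T x* = 30.
Solving the dual: y* = (0, 0, 3, 0).
  dual value b^T y* = 30.
Strong duality: c^T x* = b^T y*. Confirmed.

30


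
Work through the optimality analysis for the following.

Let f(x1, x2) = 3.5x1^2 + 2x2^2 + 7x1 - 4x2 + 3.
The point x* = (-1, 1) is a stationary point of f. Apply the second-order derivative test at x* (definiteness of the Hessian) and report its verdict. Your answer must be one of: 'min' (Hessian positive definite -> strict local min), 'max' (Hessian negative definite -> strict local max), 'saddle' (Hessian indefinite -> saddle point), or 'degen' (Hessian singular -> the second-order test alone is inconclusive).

Compute the Hessian H = grad^2 f:
  H = [[7, 0], [0, 4]]
Verify stationarity: grad f(x*) = H x* + g = (0, 0).
Eigenvalues of H: 4, 7.
Both eigenvalues > 0, so H is positive definite -> x* is a strict local min.

min


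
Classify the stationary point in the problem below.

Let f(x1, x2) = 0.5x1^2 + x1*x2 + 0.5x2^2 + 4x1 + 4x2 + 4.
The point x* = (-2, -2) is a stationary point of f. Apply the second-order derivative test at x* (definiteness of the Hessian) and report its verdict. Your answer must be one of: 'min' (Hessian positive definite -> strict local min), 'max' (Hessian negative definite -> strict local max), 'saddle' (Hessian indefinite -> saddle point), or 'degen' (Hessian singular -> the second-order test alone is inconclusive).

Compute the Hessian H = grad^2 f:
  H = [[1, 1], [1, 1]]
Verify stationarity: grad f(x*) = H x* + g = (0, 0).
Eigenvalues of H: 0, 2.
H has a zero eigenvalue (singular; positive semidefinite but not definite), so H is neither positive definite, negative definite, nor indefinite. The second-order test alone is inconclusive -> degen.
(Indeed, f is constant along the null direction of H through x*, so x* is not a strict local extremum.)

degen


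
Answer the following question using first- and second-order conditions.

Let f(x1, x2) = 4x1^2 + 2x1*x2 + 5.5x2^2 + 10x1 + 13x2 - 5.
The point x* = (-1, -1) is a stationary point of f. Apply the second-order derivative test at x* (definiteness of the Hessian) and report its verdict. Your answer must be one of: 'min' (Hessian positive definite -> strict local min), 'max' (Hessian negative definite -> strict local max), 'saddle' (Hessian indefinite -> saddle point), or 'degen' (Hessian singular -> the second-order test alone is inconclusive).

Compute the Hessian H = grad^2 f:
  H = [[8, 2], [2, 11]]
Verify stationarity: grad f(x*) = H x* + g = (0, 0).
Eigenvalues of H: 7, 12.
Both eigenvalues > 0, so H is positive definite -> x* is a strict local min.

min


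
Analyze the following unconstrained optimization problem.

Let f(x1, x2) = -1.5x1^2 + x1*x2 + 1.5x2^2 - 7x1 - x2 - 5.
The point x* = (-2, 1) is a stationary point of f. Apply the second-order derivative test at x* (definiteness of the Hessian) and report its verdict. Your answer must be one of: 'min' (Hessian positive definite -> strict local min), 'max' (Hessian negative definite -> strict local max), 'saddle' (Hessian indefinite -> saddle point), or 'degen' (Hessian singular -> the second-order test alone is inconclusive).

Compute the Hessian H = grad^2 f:
  H = [[-3, 1], [1, 3]]
Verify stationarity: grad f(x*) = H x* + g = (0, 0).
Eigenvalues of H: -3.1623, 3.1623.
Eigenvalues have mixed signs, so H is indefinite -> x* is a saddle point.

saddle


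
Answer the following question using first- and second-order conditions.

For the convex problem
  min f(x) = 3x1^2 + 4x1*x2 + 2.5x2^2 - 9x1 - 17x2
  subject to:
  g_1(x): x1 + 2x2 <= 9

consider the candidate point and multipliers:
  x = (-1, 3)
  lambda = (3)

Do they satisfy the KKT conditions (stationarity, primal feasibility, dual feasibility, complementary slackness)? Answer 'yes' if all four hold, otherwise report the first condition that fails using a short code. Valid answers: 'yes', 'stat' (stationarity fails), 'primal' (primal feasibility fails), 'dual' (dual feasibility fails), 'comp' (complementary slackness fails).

Gradient of f: grad f(x) = Q x + c = (-3, -6)
Constraint values g_i(x) = a_i^T x - b_i:
  g_1((-1, 3)) = -4
Stationarity residual: grad f(x) + sum_i lambda_i a_i = (0, 0)
  -> stationarity OK
Primal feasibility (all g_i <= 0): OK
Dual feasibility (all lambda_i >= 0): OK
Complementary slackness (lambda_i * g_i(x) = 0 for all i): FAILS

Verdict: the first failing condition is complementary_slackness -> comp.

comp


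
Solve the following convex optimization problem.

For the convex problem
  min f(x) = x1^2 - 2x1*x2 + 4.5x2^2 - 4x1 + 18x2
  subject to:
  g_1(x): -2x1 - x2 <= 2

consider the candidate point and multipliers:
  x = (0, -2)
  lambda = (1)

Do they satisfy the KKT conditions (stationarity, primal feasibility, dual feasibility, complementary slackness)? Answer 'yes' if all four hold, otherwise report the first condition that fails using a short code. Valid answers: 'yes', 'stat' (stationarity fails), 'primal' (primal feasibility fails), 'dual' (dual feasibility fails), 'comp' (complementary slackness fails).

Gradient of f: grad f(x) = Q x + c = (0, 0)
Constraint values g_i(x) = a_i^T x - b_i:
  g_1((0, -2)) = 0
Stationarity residual: grad f(x) + sum_i lambda_i a_i = (-2, -1)
  -> stationarity FAILS
Primal feasibility (all g_i <= 0): OK
Dual feasibility (all lambda_i >= 0): OK
Complementary slackness (lambda_i * g_i(x) = 0 for all i): OK

Verdict: the first failing condition is stationarity -> stat.

stat


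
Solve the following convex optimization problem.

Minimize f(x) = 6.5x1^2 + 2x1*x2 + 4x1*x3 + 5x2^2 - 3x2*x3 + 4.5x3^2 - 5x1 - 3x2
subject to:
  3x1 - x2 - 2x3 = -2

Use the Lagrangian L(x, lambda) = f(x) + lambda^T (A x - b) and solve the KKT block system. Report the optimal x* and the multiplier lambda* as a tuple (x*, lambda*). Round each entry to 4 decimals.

Form the Lagrangian:
  L(x, lambda) = (1/2) x^T Q x + c^T x + lambda^T (A x - b)
Stationarity (grad_x L = 0): Q x + c + A^T lambda = 0.
Primal feasibility: A x = b.

This gives the KKT block system:
  [ Q   A^T ] [ x     ]   [-c ]
  [ A    0  ] [ lambda ] = [ b ]

Solving the linear system:
  x*      = (-0.1287, 0.5936, 0.5102)
  lambda* = (1.1482)
  f(x*)   = 0.5794

x* = (-0.1287, 0.5936, 0.5102), lambda* = (1.1482)


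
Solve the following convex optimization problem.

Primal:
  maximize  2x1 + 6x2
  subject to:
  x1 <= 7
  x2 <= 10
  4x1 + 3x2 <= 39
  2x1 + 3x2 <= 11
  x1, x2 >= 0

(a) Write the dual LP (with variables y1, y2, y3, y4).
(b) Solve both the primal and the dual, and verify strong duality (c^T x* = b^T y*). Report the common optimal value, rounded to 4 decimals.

The standard primal-dual pair for 'max c^T x s.t. A x <= b, x >= 0' is:
  Dual:  min b^T y  s.t.  A^T y >= c,  y >= 0.

So the dual LP is:
  minimize  7y1 + 10y2 + 39y3 + 11y4
  subject to:
    y1 + 4y3 + 2y4 >= 2
    y2 + 3y3 + 3y4 >= 6
    y1, y2, y3, y4 >= 0

Solving the primal: x* = (0, 3.6667).
  primal value c^T x* = 22.
Solving the dual: y* = (0, 0, 0, 2).
  dual value b^T y* = 22.
Strong duality: c^T x* = b^T y*. Confirmed.

22


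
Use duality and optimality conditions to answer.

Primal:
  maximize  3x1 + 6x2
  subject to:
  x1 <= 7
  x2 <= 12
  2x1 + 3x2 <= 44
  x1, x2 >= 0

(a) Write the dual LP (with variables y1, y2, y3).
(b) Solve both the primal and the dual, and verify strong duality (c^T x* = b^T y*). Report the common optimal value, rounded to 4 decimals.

The standard primal-dual pair for 'max c^T x s.t. A x <= b, x >= 0' is:
  Dual:  min b^T y  s.t.  A^T y >= c,  y >= 0.

So the dual LP is:
  minimize  7y1 + 12y2 + 44y3
  subject to:
    y1 + 2y3 >= 3
    y2 + 3y3 >= 6
    y1, y2, y3 >= 0

Solving the primal: x* = (4, 12).
  primal value c^T x* = 84.
Solving the dual: y* = (0, 1.5, 1.5).
  dual value b^T y* = 84.
Strong duality: c^T x* = b^T y*. Confirmed.

84


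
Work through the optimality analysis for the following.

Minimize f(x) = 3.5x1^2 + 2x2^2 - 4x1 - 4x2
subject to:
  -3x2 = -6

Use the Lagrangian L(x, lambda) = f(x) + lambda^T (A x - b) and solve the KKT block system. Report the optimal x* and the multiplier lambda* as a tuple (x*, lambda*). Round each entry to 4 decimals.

Form the Lagrangian:
  L(x, lambda) = (1/2) x^T Q x + c^T x + lambda^T (A x - b)
Stationarity (grad_x L = 0): Q x + c + A^T lambda = 0.
Primal feasibility: A x = b.

This gives the KKT block system:
  [ Q   A^T ] [ x     ]   [-c ]
  [ A    0  ] [ lambda ] = [ b ]

Solving the linear system:
  x*      = (0.5714, 2)
  lambda* = (1.3333)
  f(x*)   = -1.1429

x* = (0.5714, 2), lambda* = (1.3333)


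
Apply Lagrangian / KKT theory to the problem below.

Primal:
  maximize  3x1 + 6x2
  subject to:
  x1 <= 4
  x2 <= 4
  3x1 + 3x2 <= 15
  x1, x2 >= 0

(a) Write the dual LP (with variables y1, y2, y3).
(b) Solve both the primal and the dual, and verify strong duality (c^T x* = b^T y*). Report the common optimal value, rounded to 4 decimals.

The standard primal-dual pair for 'max c^T x s.t. A x <= b, x >= 0' is:
  Dual:  min b^T y  s.t.  A^T y >= c,  y >= 0.

So the dual LP is:
  minimize  4y1 + 4y2 + 15y3
  subject to:
    y1 + 3y3 >= 3
    y2 + 3y3 >= 6
    y1, y2, y3 >= 0

Solving the primal: x* = (1, 4).
  primal value c^T x* = 27.
Solving the dual: y* = (0, 3, 1).
  dual value b^T y* = 27.
Strong duality: c^T x* = b^T y*. Confirmed.

27


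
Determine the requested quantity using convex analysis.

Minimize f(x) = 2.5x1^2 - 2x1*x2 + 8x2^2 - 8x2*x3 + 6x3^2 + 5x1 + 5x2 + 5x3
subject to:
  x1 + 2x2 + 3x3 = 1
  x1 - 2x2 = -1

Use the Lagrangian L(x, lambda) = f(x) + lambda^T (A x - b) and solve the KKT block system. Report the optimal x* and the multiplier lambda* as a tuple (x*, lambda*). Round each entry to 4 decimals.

Form the Lagrangian:
  L(x, lambda) = (1/2) x^T Q x + c^T x + lambda^T (A x - b)
Stationarity (grad_x L = 0): Q x + c + A^T lambda = 0.
Primal feasibility: A x = b.

This gives the KKT block system:
  [ Q   A^T ] [ x     ]   [-c ]
  [ A    0  ] [ lambda ] = [ b ]

Solving the linear system:
  x*      = (-0.5566, 0.2217, 0.3711)
  lambda* = (-2.5597, 0.7862)
  f(x*)   = 1.7634

x* = (-0.5566, 0.2217, 0.3711), lambda* = (-2.5597, 0.7862)


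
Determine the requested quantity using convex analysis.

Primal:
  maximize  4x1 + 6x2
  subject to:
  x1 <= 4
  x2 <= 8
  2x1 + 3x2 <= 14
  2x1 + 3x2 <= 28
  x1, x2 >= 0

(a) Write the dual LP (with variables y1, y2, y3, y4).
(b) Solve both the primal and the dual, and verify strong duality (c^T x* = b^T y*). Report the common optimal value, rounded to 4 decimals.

The standard primal-dual pair for 'max c^T x s.t. A x <= b, x >= 0' is:
  Dual:  min b^T y  s.t.  A^T y >= c,  y >= 0.

So the dual LP is:
  minimize  4y1 + 8y2 + 14y3 + 28y4
  subject to:
    y1 + 2y3 + 2y4 >= 4
    y2 + 3y3 + 3y4 >= 6
    y1, y2, y3, y4 >= 0

Solving the primal: x* = (0, 4.6667).
  primal value c^T x* = 28.
Solving the dual: y* = (0, 0, 2, 0).
  dual value b^T y* = 28.
Strong duality: c^T x* = b^T y*. Confirmed.

28


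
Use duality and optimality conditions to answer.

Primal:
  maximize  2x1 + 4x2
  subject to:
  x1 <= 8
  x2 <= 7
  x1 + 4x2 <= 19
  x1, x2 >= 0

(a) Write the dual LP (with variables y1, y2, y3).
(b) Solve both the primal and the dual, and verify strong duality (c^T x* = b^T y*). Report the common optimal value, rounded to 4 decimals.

The standard primal-dual pair for 'max c^T x s.t. A x <= b, x >= 0' is:
  Dual:  min b^T y  s.t.  A^T y >= c,  y >= 0.

So the dual LP is:
  minimize  8y1 + 7y2 + 19y3
  subject to:
    y1 + y3 >= 2
    y2 + 4y3 >= 4
    y1, y2, y3 >= 0

Solving the primal: x* = (8, 2.75).
  primal value c^T x* = 27.
Solving the dual: y* = (1, 0, 1).
  dual value b^T y* = 27.
Strong duality: c^T x* = b^T y*. Confirmed.

27


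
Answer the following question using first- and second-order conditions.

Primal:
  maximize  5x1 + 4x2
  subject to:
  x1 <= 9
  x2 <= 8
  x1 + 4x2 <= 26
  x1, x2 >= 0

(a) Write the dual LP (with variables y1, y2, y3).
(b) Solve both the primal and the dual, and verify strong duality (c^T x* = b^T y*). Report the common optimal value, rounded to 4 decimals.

The standard primal-dual pair for 'max c^T x s.t. A x <= b, x >= 0' is:
  Dual:  min b^T y  s.t.  A^T y >= c,  y >= 0.

So the dual LP is:
  minimize  9y1 + 8y2 + 26y3
  subject to:
    y1 + y3 >= 5
    y2 + 4y3 >= 4
    y1, y2, y3 >= 0

Solving the primal: x* = (9, 4.25).
  primal value c^T x* = 62.
Solving the dual: y* = (4, 0, 1).
  dual value b^T y* = 62.
Strong duality: c^T x* = b^T y*. Confirmed.

62


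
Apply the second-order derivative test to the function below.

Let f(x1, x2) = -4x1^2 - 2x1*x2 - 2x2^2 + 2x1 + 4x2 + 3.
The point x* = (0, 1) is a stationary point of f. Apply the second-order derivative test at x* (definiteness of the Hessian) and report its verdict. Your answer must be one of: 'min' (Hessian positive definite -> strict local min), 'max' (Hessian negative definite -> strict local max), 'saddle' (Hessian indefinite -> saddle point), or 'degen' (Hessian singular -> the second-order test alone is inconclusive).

Compute the Hessian H = grad^2 f:
  H = [[-8, -2], [-2, -4]]
Verify stationarity: grad f(x*) = H x* + g = (0, 0).
Eigenvalues of H: -8.8284, -3.1716.
Both eigenvalues < 0, so H is negative definite -> x* is a strict local max.

max


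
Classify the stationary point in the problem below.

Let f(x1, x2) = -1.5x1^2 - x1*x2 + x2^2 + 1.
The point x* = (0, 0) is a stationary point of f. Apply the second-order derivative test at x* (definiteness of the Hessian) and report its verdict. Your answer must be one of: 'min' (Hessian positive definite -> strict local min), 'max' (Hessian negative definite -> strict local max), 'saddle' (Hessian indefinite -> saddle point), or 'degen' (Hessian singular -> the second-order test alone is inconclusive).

Compute the Hessian H = grad^2 f:
  H = [[-3, -1], [-1, 2]]
Verify stationarity: grad f(x*) = H x* + g = (0, 0).
Eigenvalues of H: -3.1926, 2.1926.
Eigenvalues have mixed signs, so H is indefinite -> x* is a saddle point.

saddle


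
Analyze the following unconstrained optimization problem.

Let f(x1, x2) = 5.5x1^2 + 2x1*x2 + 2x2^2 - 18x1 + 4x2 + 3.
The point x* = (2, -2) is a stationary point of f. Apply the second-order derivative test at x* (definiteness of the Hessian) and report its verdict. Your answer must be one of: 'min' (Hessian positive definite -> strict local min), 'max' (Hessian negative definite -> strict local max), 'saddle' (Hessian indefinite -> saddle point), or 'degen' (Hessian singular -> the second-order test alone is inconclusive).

Compute the Hessian H = grad^2 f:
  H = [[11, 2], [2, 4]]
Verify stationarity: grad f(x*) = H x* + g = (0, 0).
Eigenvalues of H: 3.4689, 11.5311.
Both eigenvalues > 0, so H is positive definite -> x* is a strict local min.

min


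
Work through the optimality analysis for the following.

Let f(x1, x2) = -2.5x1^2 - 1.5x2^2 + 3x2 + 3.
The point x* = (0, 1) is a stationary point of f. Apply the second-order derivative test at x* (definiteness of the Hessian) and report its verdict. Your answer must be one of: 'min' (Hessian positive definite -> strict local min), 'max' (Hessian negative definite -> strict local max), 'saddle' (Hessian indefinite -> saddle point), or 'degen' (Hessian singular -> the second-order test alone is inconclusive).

Compute the Hessian H = grad^2 f:
  H = [[-5, 0], [0, -3]]
Verify stationarity: grad f(x*) = H x* + g = (0, 0).
Eigenvalues of H: -5, -3.
Both eigenvalues < 0, so H is negative definite -> x* is a strict local max.

max


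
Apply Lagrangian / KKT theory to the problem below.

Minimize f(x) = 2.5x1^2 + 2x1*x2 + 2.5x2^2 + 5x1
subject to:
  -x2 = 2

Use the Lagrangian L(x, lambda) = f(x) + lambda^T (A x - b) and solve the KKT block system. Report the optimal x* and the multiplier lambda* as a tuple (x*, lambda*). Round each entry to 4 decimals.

Form the Lagrangian:
  L(x, lambda) = (1/2) x^T Q x + c^T x + lambda^T (A x - b)
Stationarity (grad_x L = 0): Q x + c + A^T lambda = 0.
Primal feasibility: A x = b.

This gives the KKT block system:
  [ Q   A^T ] [ x     ]   [-c ]
  [ A    0  ] [ lambda ] = [ b ]

Solving the linear system:
  x*      = (-0.2, -2)
  lambda* = (-10.4)
  f(x*)   = 9.9

x* = (-0.2, -2), lambda* = (-10.4)
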